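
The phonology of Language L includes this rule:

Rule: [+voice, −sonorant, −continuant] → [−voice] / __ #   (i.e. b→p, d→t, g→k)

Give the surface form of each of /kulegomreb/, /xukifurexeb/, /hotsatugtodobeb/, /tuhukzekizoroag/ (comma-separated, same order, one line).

/kulegomreb/: /b/ is a voiced stop in word-final position, so it devoices to [p]. → [kulegomrep].
/xukifurexeb/: /b/ is a voiced stop in word-final position, so it devoices to [p]. → [xukifurexep].
/hotsatugtodobeb/: /b/ is a voiced stop in word-final position, so it devoices to [p]. → [hotsatugtodobep].
/tuhukzekizoroag/: /g/ is a voiced stop in word-final position, so it devoices to [k]. → [tuhukzekizoroak].

kulegomrep, xukifurexep, hotsatugtodobep, tuhukzekizoroak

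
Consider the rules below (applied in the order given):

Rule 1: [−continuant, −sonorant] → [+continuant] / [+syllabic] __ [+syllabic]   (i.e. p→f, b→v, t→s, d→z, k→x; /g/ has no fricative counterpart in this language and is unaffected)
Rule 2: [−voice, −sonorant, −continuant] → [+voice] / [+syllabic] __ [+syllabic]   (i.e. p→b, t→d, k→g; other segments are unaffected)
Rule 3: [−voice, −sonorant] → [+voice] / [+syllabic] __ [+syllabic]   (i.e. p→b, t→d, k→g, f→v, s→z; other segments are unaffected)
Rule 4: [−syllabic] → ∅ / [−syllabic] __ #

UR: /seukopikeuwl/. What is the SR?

seuxovixeuw

Rule 1 (intervocalic spirantization): /k/ is a stop between vowels /u/ and /o/, so it spirantizes to the fricative [x]. /p/ is a stop between vowels /o/ and /i/, so it spirantizes to the fricative [f]. /k/ is a stop between vowels /i/ and /e/, so it spirantizes to the fricative [x]. /seukopikeuwl/ → seuxofixeuwl.
Rule 2 (intervocalic voicing): no segment meets the environment; /seuxofixeuwl/ is unchanged.
Rule 3 (intervocalic voicing): /f/ is a voiceless obstruent between vowels /o/ and /i/, so it voices to [v]. /seuxofixeuwl/ → seuxovixeuwl.
Rule 4 (final cluster simplification): /l/ is the second consonant of a word-final cluster /wl/, so it deletes. /seuxovixeuwl/ → seuxovixeuw.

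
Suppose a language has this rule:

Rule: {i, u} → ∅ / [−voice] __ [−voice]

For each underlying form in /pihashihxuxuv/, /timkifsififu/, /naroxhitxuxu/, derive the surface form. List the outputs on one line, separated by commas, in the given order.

phashhxxuv, timkfsffu, naroxhtxxu

/pihashihxuxuv/: /i/ is a high vowel flanked by voiceless consonants /p/ and /h/, so it deletes. /i/ is a high vowel flanked by voiceless consonants /h/ and /h/, so it deletes. /u/ is a high vowel flanked by voiceless consonants /x/ and /x/, so it deletes. → [phashhxxuv].
/timkifsififu/: /i/ is a high vowel flanked by voiceless consonants /k/ and /f/, so it deletes. /i/ is a high vowel flanked by voiceless consonants /s/ and /f/, so it deletes. /i/ is a high vowel flanked by voiceless consonants /f/ and /f/, so it deletes. → [timkfsffu].
/naroxhitxuxu/: /i/ is a high vowel flanked by voiceless consonants /h/ and /t/, so it deletes. /u/ is a high vowel flanked by voiceless consonants /x/ and /x/, so it deletes. → [naroxhtxxu].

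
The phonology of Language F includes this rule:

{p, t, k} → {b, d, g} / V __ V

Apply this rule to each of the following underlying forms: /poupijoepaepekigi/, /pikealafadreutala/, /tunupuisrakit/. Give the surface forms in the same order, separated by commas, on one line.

poubijoebaebegigi, pigealafadreudala, tunubuisragit

/poupijoepaepekigi/: /p/ is a voiceless stop between vowels /u/ and /i/, so it voices to [b]. /p/ is a voiceless stop between vowels /e/ and /a/, so it voices to [b]. /p/ is a voiceless stop between vowels /e/ and /e/, so it voices to [b]. /k/ is a voiceless stop between vowels /e/ and /i/, so it voices to [g]. → [poubijoebaebegigi].
/pikealafadreutala/: /k/ is a voiceless stop between vowels /i/ and /e/, so it voices to [g]. /t/ is a voiceless stop between vowels /u/ and /a/, so it voices to [d]. → [pigealafadreudala].
/tunupuisrakit/: /p/ is a voiceless stop between vowels /u/ and /u/, so it voices to [b]. /k/ is a voiceless stop between vowels /a/ and /i/, so it voices to [g]. → [tunubuisragit].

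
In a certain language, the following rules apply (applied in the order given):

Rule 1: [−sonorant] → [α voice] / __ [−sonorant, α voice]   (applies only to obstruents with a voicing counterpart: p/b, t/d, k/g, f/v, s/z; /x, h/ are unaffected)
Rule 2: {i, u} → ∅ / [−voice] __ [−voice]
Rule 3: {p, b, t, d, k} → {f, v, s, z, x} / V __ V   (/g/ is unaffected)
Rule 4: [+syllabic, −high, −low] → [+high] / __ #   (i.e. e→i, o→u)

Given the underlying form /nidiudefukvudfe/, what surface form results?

Rule 1 (regressive voicing assimilation): /k/ precedes the voiced obstruent /v/, so it voices to [g] by assimilation. /d/ precedes the voiceless obstruent /f/, so it devoices to [t] by assimilation. /nidiudefukvudfe/ → nidiudefugvutfe.
Rule 2 (high vowel syncope): no segment meets the environment; /nidiudefugvutfe/ is unchanged.
Rule 3 (intervocalic spirantization): /d/ is a stop between vowels /i/ and /i/, so it spirantizes to the fricative [z]. /d/ is a stop between vowels /u/ and /e/, so it spirantizes to the fricative [z]. /nidiudefugvutfe/ → niziuzefugvutfe.
Rule 4 (final vowel raising): /e/ is a mid vowel in word-final position, so it raises to [i]. /niziuzefugvutfe/ → niziuzefugvutfi.

niziuzefugvutfi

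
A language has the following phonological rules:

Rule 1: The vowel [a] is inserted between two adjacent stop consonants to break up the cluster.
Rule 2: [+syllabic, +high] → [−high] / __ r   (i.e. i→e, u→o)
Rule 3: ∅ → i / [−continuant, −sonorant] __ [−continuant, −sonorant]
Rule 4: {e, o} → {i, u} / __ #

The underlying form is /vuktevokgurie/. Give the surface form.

vukatevokagorii

Rule 1 (stop-cluster a-epenthesis): /k/ and /t/ form a stop–stop cluster, so [a] is inserted between them. /k/ and /g/ form a stop–stop cluster, so [a] is inserted between them. /vuktevokgurie/ → vukatevokagurie.
Rule 2 (pre-rhotic lowering): /u/ is a high vowel immediately before /r/, so it lowers to [o]. /vukatevokagurie/ → vukatevokagorie.
Rule 3 (stop-cluster i-epenthesis): no segment meets the environment; /vukatevokagorie/ is unchanged.
Rule 4 (final vowel raising): /e/ is a mid vowel in word-final position, so it raises to [i]. /vukatevokagorie/ → vukatevokagorii.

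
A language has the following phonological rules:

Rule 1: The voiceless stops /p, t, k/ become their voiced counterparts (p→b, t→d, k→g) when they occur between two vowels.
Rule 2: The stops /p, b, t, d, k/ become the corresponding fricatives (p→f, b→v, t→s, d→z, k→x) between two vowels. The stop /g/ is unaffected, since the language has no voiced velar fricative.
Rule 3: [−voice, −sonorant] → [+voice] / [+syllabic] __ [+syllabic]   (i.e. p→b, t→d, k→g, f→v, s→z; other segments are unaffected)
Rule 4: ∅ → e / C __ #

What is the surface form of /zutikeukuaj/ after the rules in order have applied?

Rule 1 (intervocalic voicing): /t/ is a voiceless stop between vowels /u/ and /i/, so it voices to [d]. /k/ is a voiceless stop between vowels /i/ and /e/, so it voices to [g]. /k/ is a voiceless stop between vowels /u/ and /u/, so it voices to [g]. /zutikeukuaj/ → zudigeuguaj.
Rule 2 (intervocalic spirantization): /d/ is a stop between vowels /u/ and /i/, so it spirantizes to the fricative [z]. /zudigeuguaj/ → zuzigeuguaj.
Rule 3 (intervocalic voicing): no segment meets the environment; /zuzigeuguaj/ is unchanged.
Rule 4 (final e-epenthesis): the form ends in the consonant /j/, so [e] is inserted word-finally. /zuzigeuguaj/ → zuzigeuguaje.

zuzigeuguaje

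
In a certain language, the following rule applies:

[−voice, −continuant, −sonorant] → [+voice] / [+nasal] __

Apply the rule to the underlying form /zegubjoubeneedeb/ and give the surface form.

No segment of /zegubjoubeneedeb/ meets the structural description of the rule, so the form surfaces unchanged.

zegubjoubeneedeb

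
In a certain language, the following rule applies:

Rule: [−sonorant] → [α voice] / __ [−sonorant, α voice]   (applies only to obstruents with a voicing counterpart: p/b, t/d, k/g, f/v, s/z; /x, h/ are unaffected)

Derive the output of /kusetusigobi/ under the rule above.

No segment of /kusetusigobi/ meets the structural description of the rule, so the form surfaces unchanged.

kusetusigobi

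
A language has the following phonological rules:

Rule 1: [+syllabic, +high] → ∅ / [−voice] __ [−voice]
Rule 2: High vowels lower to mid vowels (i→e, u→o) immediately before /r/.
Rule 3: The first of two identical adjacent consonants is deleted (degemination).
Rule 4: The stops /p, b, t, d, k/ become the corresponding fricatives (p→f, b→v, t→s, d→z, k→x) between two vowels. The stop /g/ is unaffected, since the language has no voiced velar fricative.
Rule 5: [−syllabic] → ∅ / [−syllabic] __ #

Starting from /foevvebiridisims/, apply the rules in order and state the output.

Rule 1 (high vowel syncope): no segment meets the environment; /foevvebiridisims/ is unchanged.
Rule 2 (pre-rhotic lowering): /i/ is a high vowel immediately before /r/, so it lowers to [e]. /foevvebiridisims/ → foevveberidisims.
Rule 3 (degemination): /vv/ is a geminate; the first /v/ deletes. /foevveberidisims/ → foeveberidisims.
Rule 4 (intervocalic spirantization): /b/ is a stop between vowels /e/ and /e/, so it spirantizes to the fricative [v]. /d/ is a stop between vowels /i/ and /i/, so it spirantizes to the fricative [z]. /foeveberidisims/ → foeveverizisims.
Rule 5 (final cluster simplification): /s/ is the second consonant of a word-final cluster /ms/, so it deletes. /foeveverizisims/ → foeveverizisim.

foeveverizisim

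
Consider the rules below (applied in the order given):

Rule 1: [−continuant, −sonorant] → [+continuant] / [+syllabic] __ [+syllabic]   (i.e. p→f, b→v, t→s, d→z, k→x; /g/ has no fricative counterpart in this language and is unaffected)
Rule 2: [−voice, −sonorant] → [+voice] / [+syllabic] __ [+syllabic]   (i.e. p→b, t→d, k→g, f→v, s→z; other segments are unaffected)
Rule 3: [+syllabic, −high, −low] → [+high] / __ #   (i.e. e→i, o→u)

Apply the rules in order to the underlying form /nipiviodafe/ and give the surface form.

niviviozavi

Rule 1 (intervocalic spirantization): /p/ is a stop between vowels /i/ and /i/, so it spirantizes to the fricative [f]. /d/ is a stop between vowels /o/ and /a/, so it spirantizes to the fricative [z]. /nipiviodafe/ → nifiviozafe.
Rule 2 (intervocalic voicing): /f/ is a voiceless obstruent between vowels /i/ and /i/, so it voices to [v]. /f/ is a voiceless obstruent between vowels /a/ and /e/, so it voices to [v]. /nifiviozafe/ → niviviozave.
Rule 3 (final vowel raising): /e/ is a mid vowel in word-final position, so it raises to [i]. /niviviozave/ → niviviozavi.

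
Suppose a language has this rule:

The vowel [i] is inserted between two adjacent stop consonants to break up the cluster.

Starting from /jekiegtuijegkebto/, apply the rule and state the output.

jekiegituijegikebito

/g/ and /t/ form a stop–stop cluster, so [i] is inserted between them.
/g/ and /k/ form a stop–stop cluster, so [i] is inserted between them.
/b/ and /t/ form a stop–stop cluster, so [i] is inserted between them.
Surface form: [jekiegituijegikebito].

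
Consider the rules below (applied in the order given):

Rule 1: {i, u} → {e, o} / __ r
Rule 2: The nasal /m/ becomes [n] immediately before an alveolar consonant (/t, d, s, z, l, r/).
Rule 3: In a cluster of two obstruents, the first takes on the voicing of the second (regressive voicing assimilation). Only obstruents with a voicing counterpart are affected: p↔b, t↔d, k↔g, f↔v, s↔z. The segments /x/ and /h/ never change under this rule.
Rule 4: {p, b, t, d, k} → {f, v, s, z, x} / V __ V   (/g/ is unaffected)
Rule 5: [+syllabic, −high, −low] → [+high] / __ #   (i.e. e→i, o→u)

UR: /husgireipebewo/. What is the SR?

Rule 1 (pre-rhotic lowering): /i/ is a high vowel immediately before /r/, so it lowers to [e]. /husgireipebewo/ → husgereipebewo.
Rule 2 (nasal place assimilation): no segment meets the environment; /husgereipebewo/ is unchanged.
Rule 3 (regressive voicing assimilation): /s/ precedes the voiced obstruent /g/, so it voices to [z] by assimilation. /husgereipebewo/ → huzgereipebewo.
Rule 4 (intervocalic spirantization): /p/ is a stop between vowels /i/ and /e/, so it spirantizes to the fricative [f]. /b/ is a stop between vowels /e/ and /e/, so it spirantizes to the fricative [v]. /huzgereipebewo/ → huzgereifevewo.
Rule 5 (final vowel raising): /o/ is a mid vowel in word-final position, so it raises to [u]. /huzgereifevewo/ → huzgereifevewu.

huzgereifevewu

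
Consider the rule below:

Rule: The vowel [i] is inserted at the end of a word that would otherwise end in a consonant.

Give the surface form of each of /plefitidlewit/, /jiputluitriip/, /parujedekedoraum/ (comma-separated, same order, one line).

plefitidlewiti, jiputluitriipi, parujedekedoraumi

/plefitidlewit/: the form ends in the consonant /t/, so [i] is inserted word-finally. → [plefitidlewiti].
/jiputluitriip/: the form ends in the consonant /p/, so [i] is inserted word-finally. → [jiputluitriipi].
/parujedekedoraum/: the form ends in the consonant /m/, so [i] is inserted word-finally. → [parujedekedoraumi].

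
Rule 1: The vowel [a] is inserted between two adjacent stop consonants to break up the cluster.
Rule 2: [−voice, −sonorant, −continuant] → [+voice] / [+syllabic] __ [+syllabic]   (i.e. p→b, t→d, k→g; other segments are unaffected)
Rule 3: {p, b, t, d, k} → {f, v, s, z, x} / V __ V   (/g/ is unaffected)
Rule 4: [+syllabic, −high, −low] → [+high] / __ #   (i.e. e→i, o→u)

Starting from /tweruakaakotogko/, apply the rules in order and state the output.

tweruagaagozogagu

Rule 1 (stop-cluster a-epenthesis): /g/ and /k/ form a stop–stop cluster, so [a] is inserted between them. /tweruakaakotogko/ → tweruakaakotogako.
Rule 2 (intervocalic voicing): /k/ is a voiceless stop between vowels /a/ and /a/, so it voices to [g]. /k/ is a voiceless stop between vowels /a/ and /o/, so it voices to [g]. /t/ is a voiceless stop between vowels /o/ and /o/, so it voices to [d]. /k/ is a voiceless stop between vowels /a/ and /o/, so it voices to [g]. /tweruakaakotogako/ → tweruagaagodogago.
Rule 3 (intervocalic spirantization): /d/ is a stop between vowels /o/ and /o/, so it spirantizes to the fricative [z]. /tweruagaagodogago/ → tweruagaagozogago.
Rule 4 (final vowel raising): /o/ is a mid vowel in word-final position, so it raises to [u]. /tweruagaagozogago/ → tweruagaagozogagu.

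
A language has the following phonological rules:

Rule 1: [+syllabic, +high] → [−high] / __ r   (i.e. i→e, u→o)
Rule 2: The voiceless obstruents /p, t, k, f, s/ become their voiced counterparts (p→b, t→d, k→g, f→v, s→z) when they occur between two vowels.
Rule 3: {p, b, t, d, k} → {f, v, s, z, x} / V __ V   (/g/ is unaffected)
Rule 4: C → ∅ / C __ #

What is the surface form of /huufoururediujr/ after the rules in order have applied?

Rule 1 (pre-rhotic lowering): /u/ is a high vowel immediately before /r/, so it lowers to [o]. /u/ is a high vowel immediately before /r/, so it lowers to [o]. /huufoururediujr/ → huufoororediujr.
Rule 2 (intervocalic voicing): /f/ is a voiceless obstruent between vowels /u/ and /o/, so it voices to [v]. /huufoororediujr/ → huuvoororediujr.
Rule 3 (intervocalic spirantization): /d/ is a stop between vowels /e/ and /i/, so it spirantizes to the fricative [z]. /huuvoororediujr/ → huuvoororeziujr.
Rule 4 (final cluster simplification): /r/ is the second consonant of a word-final cluster /jr/, so it deletes. /huuvoororeziujr/ → huuvoororeziuj.

huuvoororeziuj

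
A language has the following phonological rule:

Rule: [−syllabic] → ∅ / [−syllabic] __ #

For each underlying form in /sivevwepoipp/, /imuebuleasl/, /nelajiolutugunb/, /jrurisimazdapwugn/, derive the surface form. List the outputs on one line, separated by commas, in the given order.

/sivevwepoipp/: /p/ is the second consonant of a word-final cluster /pp/, so it deletes. → [sivevwepoip].
/imuebuleasl/: /l/ is the second consonant of a word-final cluster /sl/, so it deletes. → [imuebuleas].
/nelajiolutugunb/: /b/ is the second consonant of a word-final cluster /nb/, so it deletes. → [nelajiolutugun].
/jrurisimazdapwugn/: /n/ is the second consonant of a word-final cluster /gn/, so it deletes. → [jrurisimazdapwug].

sivevwepoip, imuebuleas, nelajiolutugun, jrurisimazdapwug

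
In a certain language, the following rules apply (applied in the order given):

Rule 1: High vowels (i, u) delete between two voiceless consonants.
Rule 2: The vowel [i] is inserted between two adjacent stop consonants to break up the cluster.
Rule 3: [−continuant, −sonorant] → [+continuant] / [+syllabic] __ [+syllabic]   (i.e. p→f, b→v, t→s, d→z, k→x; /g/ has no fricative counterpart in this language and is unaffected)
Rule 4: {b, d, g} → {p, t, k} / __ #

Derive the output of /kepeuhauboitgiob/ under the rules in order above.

Rule 1 (high vowel syncope): no segment meets the environment; /kepeuhauboitgiob/ is unchanged.
Rule 2 (stop-cluster i-epenthesis): /t/ and /g/ form a stop–stop cluster, so [i] is inserted between them. /kepeuhauboitgiob/ → kepeuhauboitigiob.
Rule 3 (intervocalic spirantization): /p/ is a stop between vowels /e/ and /e/, so it spirantizes to the fricative [f]. /b/ is a stop between vowels /u/ and /o/, so it spirantizes to the fricative [v]. /t/ is a stop between vowels /i/ and /i/, so it spirantizes to the fricative [s]. /kepeuhauboitigiob/ → kefeuhauvoisigiob.
Rule 4 (final devoicing): /b/ is a voiced stop in word-final position, so it devoices to [p]. /kefeuhauvoisigiob/ → kefeuhauvoisigiop.

kefeuhauvoisigiop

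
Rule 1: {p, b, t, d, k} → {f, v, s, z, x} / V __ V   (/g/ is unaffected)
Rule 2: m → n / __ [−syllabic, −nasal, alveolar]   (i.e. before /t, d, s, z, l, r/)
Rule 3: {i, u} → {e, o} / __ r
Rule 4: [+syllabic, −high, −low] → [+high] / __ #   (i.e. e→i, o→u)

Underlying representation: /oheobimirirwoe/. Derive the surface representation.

oheovimererwoi

Rule 1 (intervocalic spirantization): /b/ is a stop between vowels /o/ and /i/, so it spirantizes to the fricative [v]. /oheobimirirwoe/ → oheovimirirwoe.
Rule 2 (nasal place assimilation): no segment meets the environment; /oheovimirirwoe/ is unchanged.
Rule 3 (pre-rhotic lowering): /i/ is a high vowel immediately before /r/, so it lowers to [e]. /i/ is a high vowel immediately before /r/, so it lowers to [e]. /oheovimirirwoe/ → oheovimererwoe.
Rule 4 (final vowel raising): /e/ is a mid vowel in word-final position, so it raises to [i]. /oheovimererwoe/ → oheovimererwoi.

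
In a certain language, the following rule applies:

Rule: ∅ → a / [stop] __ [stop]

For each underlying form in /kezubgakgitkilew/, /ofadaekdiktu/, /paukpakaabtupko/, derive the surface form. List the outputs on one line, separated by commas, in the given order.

kezubagakagitakilew, ofadaekadikatu, paukapakaabatupako

/kezubgakgitkilew/: /b/ and /g/ form a stop–stop cluster, so [a] is inserted between them. /k/ and /g/ form a stop–stop cluster, so [a] is inserted between them. /t/ and /k/ form a stop–stop cluster, so [a] is inserted between them. → [kezubagakagitakilew].
/ofadaekdiktu/: /k/ and /d/ form a stop–stop cluster, so [a] is inserted between them. /k/ and /t/ form a stop–stop cluster, so [a] is inserted between them. → [ofadaekadikatu].
/paukpakaabtupko/: /k/ and /p/ form a stop–stop cluster, so [a] is inserted between them. /b/ and /t/ form a stop–stop cluster, so [a] is inserted between them. /p/ and /k/ form a stop–stop cluster, so [a] is inserted between them. → [paukapakaabatupako].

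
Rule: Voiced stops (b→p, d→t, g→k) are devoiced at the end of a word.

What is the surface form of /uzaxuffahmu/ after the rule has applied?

No segment of /uzaxuffahmu/ meets the structural description of the rule, so the form surfaces unchanged.

uzaxuffahmu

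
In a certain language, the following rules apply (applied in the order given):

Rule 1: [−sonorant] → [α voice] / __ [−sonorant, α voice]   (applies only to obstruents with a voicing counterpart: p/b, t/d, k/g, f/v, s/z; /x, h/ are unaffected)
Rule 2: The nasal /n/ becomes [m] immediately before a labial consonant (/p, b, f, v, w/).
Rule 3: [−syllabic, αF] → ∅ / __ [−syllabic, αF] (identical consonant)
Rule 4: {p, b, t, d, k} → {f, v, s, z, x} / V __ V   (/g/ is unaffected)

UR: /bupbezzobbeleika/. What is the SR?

buvezoveleixa

Rule 1 (regressive voicing assimilation): /p/ precedes the voiced obstruent /b/, so it voices to [b] by assimilation. /bupbezzobbeleika/ → bubbezzobbeleika.
Rule 2 (nasal place assimilation): no segment meets the environment; /bubbezzobbeleika/ is unchanged.
Rule 3 (degemination): /bb/ is a geminate; the first /b/ deletes. /zz/ is a geminate; the first /z/ deletes. /bb/ is a geminate; the first /b/ deletes. /bubbezzobbeleika/ → bubezobeleika.
Rule 4 (intervocalic spirantization): /b/ is a stop between vowels /u/ and /e/, so it spirantizes to the fricative [v]. /b/ is a stop between vowels /o/ and /e/, so it spirantizes to the fricative [v]. /k/ is a stop between vowels /i/ and /a/, so it spirantizes to the fricative [x]. /bubezobeleika/ → buvezoveleixa.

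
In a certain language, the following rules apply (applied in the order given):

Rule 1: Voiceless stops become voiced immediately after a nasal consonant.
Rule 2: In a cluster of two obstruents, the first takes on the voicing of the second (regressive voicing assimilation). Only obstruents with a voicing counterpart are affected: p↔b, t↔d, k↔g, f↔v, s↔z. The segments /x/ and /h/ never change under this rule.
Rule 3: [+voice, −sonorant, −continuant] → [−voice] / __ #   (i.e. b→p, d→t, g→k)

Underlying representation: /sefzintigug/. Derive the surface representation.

sevzindiguk

Rule 1 (post-nasal voicing): /t/ is a voiceless stop immediately after the nasal /n/, so it voices to [d]. /sefzintigug/ → sefzindigug.
Rule 2 (regressive voicing assimilation): /f/ precedes the voiced obstruent /z/, so it voices to [v] by assimilation. /sefzindigug/ → sevzindigug.
Rule 3 (final devoicing): /g/ is a voiced stop in word-final position, so it devoices to [k]. /sevzindigug/ → sevzindiguk.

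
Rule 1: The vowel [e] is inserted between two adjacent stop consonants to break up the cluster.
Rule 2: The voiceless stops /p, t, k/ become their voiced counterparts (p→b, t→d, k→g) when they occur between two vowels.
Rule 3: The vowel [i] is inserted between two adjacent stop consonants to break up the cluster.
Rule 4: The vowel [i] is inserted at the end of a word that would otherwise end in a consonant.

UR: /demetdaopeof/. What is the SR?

Rule 1 (stop-cluster e-epenthesis): /t/ and /d/ form a stop–stop cluster, so [e] is inserted between them. /demetdaopeof/ → demetedaopeof.
Rule 2 (intervocalic voicing): /t/ is a voiceless stop between vowels /e/ and /e/, so it voices to [d]. /p/ is a voiceless stop between vowels /o/ and /e/, so it voices to [b]. /demetedaopeof/ → demededaobeof.
Rule 3 (stop-cluster i-epenthesis): no segment meets the environment; /demededaobeof/ is unchanged.
Rule 4 (final i-epenthesis): the form ends in the consonant /f/, so [i] is inserted word-finally. /demededaobeof/ → demededaobeofi.

demededaobeofi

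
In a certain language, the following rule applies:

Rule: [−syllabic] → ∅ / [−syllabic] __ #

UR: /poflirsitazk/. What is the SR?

/k/ is the second consonant of a word-final cluster /zk/, so it deletes.
The other instances of /p/, /f/, /l/, /r/, /s/, /t/, /z/ do not occur in the required environment and remain unchanged.
Surface form: [poflirsitaz].

poflirsitaz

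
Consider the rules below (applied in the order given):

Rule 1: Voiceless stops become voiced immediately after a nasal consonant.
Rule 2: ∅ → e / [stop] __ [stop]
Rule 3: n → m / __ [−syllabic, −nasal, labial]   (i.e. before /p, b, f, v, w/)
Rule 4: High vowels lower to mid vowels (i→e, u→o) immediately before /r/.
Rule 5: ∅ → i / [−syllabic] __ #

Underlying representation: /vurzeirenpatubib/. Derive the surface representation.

vorzeerembatubibi

Rule 1 (post-nasal voicing): /p/ is a voiceless stop immediately after the nasal /n/, so it voices to [b]. /vurzeirenpatubib/ → vurzeirenbatubib.
Rule 2 (stop-cluster e-epenthesis): no segment meets the environment; /vurzeirenbatubib/ is unchanged.
Rule 3 (nasal place assimilation): /n/ precedes the labial consonant /b/, so it assimilates in place to [m]. /vurzeirenbatubib/ → vurzeirembatubib.
Rule 4 (pre-rhotic lowering): /u/ is a high vowel immediately before /r/, so it lowers to [o]. /i/ is a high vowel immediately before /r/, so it lowers to [e]. /vurzeirembatubib/ → vorzeerembatubib.
Rule 5 (final i-epenthesis): the form ends in the consonant /b/, so [i] is inserted word-finally. /vorzeerembatubib/ → vorzeerembatubibi.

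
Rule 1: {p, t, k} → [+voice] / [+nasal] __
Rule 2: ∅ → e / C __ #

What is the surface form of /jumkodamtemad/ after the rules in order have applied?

jumgodamdemade

Rule 1 (post-nasal voicing): /k/ is a voiceless stop immediately after the nasal /m/, so it voices to [g]. /t/ is a voiceless stop immediately after the nasal /m/, so it voices to [d]. /jumkodamtemad/ → jumgodamdemad.
Rule 2 (final e-epenthesis): the form ends in the consonant /d/, so [e] is inserted word-finally. /jumgodamdemad/ → jumgodamdemade.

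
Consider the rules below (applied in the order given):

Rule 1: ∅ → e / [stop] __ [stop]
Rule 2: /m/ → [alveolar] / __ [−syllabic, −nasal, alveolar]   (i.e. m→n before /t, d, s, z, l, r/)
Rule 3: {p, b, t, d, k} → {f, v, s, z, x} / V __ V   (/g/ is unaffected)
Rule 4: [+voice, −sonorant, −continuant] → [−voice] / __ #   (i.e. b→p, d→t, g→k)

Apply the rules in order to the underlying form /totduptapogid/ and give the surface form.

Rule 1 (stop-cluster e-epenthesis): /t/ and /d/ form a stop–stop cluster, so [e] is inserted between them. /p/ and /t/ form a stop–stop cluster, so [e] is inserted between them. /totduptapogid/ → totedupetapogid.
Rule 2 (nasal place assimilation): no segment meets the environment; /totedupetapogid/ is unchanged.
Rule 3 (intervocalic spirantization): /t/ is a stop between vowels /o/ and /e/, so it spirantizes to the fricative [s]. /d/ is a stop between vowels /e/ and /u/, so it spirantizes to the fricative [z]. /p/ is a stop between vowels /u/ and /e/, so it spirantizes to the fricative [f]. /t/ is a stop between vowels /e/ and /a/, so it spirantizes to the fricative [s]. /p/ is a stop between vowels /a/ and /o/, so it spirantizes to the fricative [f]. /totedupetapogid/ → tosezufesafogid.
Rule 4 (final devoicing): /d/ is a voiced stop in word-final position, so it devoices to [t]. /tosezufesafogid/ → tosezufesafogit.

tosezufesafogit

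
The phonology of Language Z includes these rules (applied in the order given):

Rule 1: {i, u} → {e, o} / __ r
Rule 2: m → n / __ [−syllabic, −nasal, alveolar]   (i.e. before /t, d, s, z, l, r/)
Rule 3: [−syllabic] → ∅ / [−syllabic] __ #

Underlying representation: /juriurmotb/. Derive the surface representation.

joriormot

Rule 1 (pre-rhotic lowering): /u/ is a high vowel immediately before /r/, so it lowers to [o]. /u/ is a high vowel immediately before /r/, so it lowers to [o]. /juriurmotb/ → joriormotb.
Rule 2 (nasal place assimilation): no segment meets the environment; /joriormotb/ is unchanged.
Rule 3 (final cluster simplification): /b/ is the second consonant of a word-final cluster /tb/, so it deletes. /joriormotb/ → joriormot.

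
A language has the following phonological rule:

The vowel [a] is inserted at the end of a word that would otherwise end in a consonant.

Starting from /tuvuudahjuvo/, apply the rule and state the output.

tuvuudahjuvo

No segment of /tuvuudahjuvo/ meets the structural description of the rule, so the form surfaces unchanged.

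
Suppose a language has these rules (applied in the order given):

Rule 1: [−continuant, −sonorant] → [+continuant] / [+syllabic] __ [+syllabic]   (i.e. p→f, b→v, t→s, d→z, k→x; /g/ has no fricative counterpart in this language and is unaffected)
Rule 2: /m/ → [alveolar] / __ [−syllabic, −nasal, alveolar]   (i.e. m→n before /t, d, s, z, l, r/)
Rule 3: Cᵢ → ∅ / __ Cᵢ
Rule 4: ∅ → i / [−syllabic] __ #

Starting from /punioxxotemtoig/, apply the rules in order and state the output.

Rule 1 (intervocalic spirantization): /t/ is a stop between vowels /o/ and /e/, so it spirantizes to the fricative [s]. /punioxxotemtoig/ → punioxxosemtoig.
Rule 2 (nasal place assimilation): /m/ precedes the alveolar consonant /t/, so it assimilates in place to [n]. /punioxxosemtoig/ → punioxxosentoig.
Rule 3 (degemination): /xx/ is a geminate; the first /x/ deletes. /punioxxosentoig/ → punioxosentoig.
Rule 4 (final i-epenthesis): the form ends in the consonant /g/, so [i] is inserted word-finally. /punioxosentoig/ → punioxosentoigi.

punioxosentoigi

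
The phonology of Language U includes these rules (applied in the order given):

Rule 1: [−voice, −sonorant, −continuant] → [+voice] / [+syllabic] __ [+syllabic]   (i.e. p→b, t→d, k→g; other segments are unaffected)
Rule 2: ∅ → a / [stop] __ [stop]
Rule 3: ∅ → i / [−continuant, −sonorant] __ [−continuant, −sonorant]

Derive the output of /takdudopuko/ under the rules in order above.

Rule 1 (intervocalic voicing): /p/ is a voiceless stop between vowels /o/ and /u/, so it voices to [b]. /k/ is a voiceless stop between vowels /u/ and /o/, so it voices to [g]. /takdudopuko/ → takdudobugo.
Rule 2 (stop-cluster a-epenthesis): /k/ and /d/ form a stop–stop cluster, so [a] is inserted between them. /takdudobugo/ → takadudobugo.
Rule 3 (stop-cluster i-epenthesis): no segment meets the environment; /takadudobugo/ is unchanged.

takadudobugo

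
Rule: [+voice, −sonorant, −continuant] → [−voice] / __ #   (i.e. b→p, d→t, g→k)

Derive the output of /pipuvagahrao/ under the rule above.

pipuvagahrao

No segment of /pipuvagahrao/ meets the structural description of the rule, so the form surfaces unchanged.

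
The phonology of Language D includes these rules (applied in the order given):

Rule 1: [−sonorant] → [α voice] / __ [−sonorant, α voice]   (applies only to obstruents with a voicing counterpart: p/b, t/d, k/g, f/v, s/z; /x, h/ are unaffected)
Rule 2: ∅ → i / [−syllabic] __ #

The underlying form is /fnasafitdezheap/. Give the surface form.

Rule 1 (regressive voicing assimilation): /t/ precedes the voiced obstruent /d/, so it voices to [d] by assimilation. /z/ precedes the voiceless obstruent /h/, so it devoices to [s] by assimilation. /fnasafitdezheap/ → fnasafiddesheap.
Rule 2 (final i-epenthesis): the form ends in the consonant /p/, so [i] is inserted word-finally. /fnasafiddesheap/ → fnasafiddesheapi.

fnasafiddesheapi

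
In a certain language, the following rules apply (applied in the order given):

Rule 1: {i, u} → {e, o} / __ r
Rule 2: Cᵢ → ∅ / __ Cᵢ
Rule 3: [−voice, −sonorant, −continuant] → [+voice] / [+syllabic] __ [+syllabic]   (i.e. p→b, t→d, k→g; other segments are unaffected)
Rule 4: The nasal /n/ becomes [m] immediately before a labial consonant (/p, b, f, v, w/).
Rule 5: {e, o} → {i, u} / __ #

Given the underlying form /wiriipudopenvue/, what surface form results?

weriibudobemvui

Rule 1 (pre-rhotic lowering): /i/ is a high vowel immediately before /r/, so it lowers to [e]. /wiriipudopenvue/ → weriipudopenvue.
Rule 2 (degemination): no segment meets the environment; /weriipudopenvue/ is unchanged.
Rule 3 (intervocalic voicing): /p/ is a voiceless stop between vowels /i/ and /u/, so it voices to [b]. /p/ is a voiceless stop between vowels /o/ and /e/, so it voices to [b]. /weriipudopenvue/ → weriibudobenvue.
Rule 4 (nasal place assimilation): /n/ precedes the labial consonant /v/, so it assimilates in place to [m]. /weriibudobenvue/ → weriibudobemvue.
Rule 5 (final vowel raising): /e/ is a mid vowel in word-final position, so it raises to [i]. /weriibudobemvue/ → weriibudobemvui.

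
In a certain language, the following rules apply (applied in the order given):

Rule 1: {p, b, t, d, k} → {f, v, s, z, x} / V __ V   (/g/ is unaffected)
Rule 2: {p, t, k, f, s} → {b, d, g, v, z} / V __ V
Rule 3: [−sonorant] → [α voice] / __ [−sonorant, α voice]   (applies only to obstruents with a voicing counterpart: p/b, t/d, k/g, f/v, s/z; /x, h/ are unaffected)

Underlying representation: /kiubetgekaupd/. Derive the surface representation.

kiuvedgexaubd

Rule 1 (intervocalic spirantization): /b/ is a stop between vowels /u/ and /e/, so it spirantizes to the fricative [v]. /k/ is a stop between vowels /e/ and /a/, so it spirantizes to the fricative [x]. /kiubetgekaupd/ → kiuvetgexaupd.
Rule 2 (intervocalic voicing): no segment meets the environment; /kiuvetgexaupd/ is unchanged.
Rule 3 (regressive voicing assimilation): /t/ precedes the voiced obstruent /g/, so it voices to [d] by assimilation. /p/ precedes the voiced obstruent /d/, so it voices to [b] by assimilation. /kiuvetgexaupd/ → kiuvedgexaubd.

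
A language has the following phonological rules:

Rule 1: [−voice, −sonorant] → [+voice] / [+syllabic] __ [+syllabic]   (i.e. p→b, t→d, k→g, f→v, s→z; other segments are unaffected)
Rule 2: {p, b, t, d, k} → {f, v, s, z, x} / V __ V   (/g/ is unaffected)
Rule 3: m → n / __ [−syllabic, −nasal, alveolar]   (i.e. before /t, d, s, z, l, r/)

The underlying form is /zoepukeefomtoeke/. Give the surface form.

Rule 1 (intervocalic voicing): /p/ is a voiceless obstruent between vowels /e/ and /u/, so it voices to [b]. /k/ is a voiceless obstruent between vowels /u/ and /e/, so it voices to [g]. /f/ is a voiceless obstruent between vowels /e/ and /o/, so it voices to [v]. /k/ is a voiceless obstruent between vowels /e/ and /e/, so it voices to [g]. /zoepukeefomtoeke/ → zoebugeevomtoege.
Rule 2 (intervocalic spirantization): /b/ is a stop between vowels /e/ and /u/, so it spirantizes to the fricative [v]. /zoebugeevomtoege/ → zoevugeevomtoege.
Rule 3 (nasal place assimilation): /m/ precedes the alveolar consonant /t/, so it assimilates in place to [n]. /zoevugeevomtoege/ → zoevugeevontoege.

zoevugeevontoege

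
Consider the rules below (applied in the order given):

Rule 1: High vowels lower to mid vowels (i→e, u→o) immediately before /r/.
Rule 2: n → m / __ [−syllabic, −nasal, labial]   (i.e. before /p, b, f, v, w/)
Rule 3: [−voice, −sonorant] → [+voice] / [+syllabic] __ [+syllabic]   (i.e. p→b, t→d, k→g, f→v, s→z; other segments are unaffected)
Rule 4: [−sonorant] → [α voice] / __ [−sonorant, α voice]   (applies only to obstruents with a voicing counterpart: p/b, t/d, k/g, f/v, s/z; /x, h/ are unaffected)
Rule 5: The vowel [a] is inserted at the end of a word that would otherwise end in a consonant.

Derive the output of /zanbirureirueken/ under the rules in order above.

Rule 1 (pre-rhotic lowering): /i/ is a high vowel immediately before /r/, so it lowers to [e]. /u/ is a high vowel immediately before /r/, so it lowers to [o]. /i/ is a high vowel immediately before /r/, so it lowers to [e]. /zanbirureirueken/ → zanberoreerueken.
Rule 2 (nasal place assimilation): /n/ precedes the labial consonant /b/, so it assimilates in place to [m]. /zanberoreerueken/ → zamberoreerueken.
Rule 3 (intervocalic voicing): /k/ is a voiceless obstruent between vowels /e/ and /e/, so it voices to [g]. /zamberoreerueken/ → zamberoreeruegen.
Rule 4 (regressive voicing assimilation): no segment meets the environment; /zamberoreeruegen/ is unchanged.
Rule 5 (final a-epenthesis): the form ends in the consonant /n/, so [a] is inserted word-finally. /zamberoreeruegen/ → zamberoreeruegena.

zamberoreeruegena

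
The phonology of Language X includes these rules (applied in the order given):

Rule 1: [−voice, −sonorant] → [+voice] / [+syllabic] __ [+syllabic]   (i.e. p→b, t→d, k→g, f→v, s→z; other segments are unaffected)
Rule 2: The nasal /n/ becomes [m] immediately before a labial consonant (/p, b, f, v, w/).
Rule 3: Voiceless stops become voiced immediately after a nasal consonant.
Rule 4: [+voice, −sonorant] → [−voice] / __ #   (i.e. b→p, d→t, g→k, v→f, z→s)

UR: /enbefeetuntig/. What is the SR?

embeveedundik

Rule 1 (intervocalic voicing): /f/ is a voiceless obstruent between vowels /e/ and /e/, so it voices to [v]. /t/ is a voiceless obstruent between vowels /e/ and /u/, so it voices to [d]. /enbefeetuntig/ → enbeveeduntig.
Rule 2 (nasal place assimilation): /n/ precedes the labial consonant /b/, so it assimilates in place to [m]. /enbeveeduntig/ → embeveeduntig.
Rule 3 (post-nasal voicing): /t/ is a voiceless stop immediately after the nasal /n/, so it voices to [d]. /embeveeduntig/ → embeveedundig.
Rule 4 (final devoicing): /g/ is a voiced obstruent in word-final position, so it devoices to [k]. /embeveedundig/ → embeveedundik.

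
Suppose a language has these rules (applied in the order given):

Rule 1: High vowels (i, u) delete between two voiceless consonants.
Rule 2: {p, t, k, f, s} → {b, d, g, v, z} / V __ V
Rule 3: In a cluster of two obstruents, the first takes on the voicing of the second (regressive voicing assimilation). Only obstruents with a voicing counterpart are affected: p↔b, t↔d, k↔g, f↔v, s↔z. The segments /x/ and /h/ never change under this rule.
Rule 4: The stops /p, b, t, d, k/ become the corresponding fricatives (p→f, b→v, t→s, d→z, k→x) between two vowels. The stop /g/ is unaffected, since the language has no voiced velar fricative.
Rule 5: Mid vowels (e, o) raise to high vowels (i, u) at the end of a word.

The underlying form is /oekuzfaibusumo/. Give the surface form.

Rule 1 (high vowel syncope): no segment meets the environment; /oekuzfaibusumo/ is unchanged.
Rule 2 (intervocalic voicing): /k/ is a voiceless obstruent between vowels /e/ and /u/, so it voices to [g]. /s/ is a voiceless obstruent between vowels /u/ and /u/, so it voices to [z]. /oekuzfaibusumo/ → oeguzfaibuzumo.
Rule 3 (regressive voicing assimilation): /z/ precedes the voiceless obstruent /f/, so it devoices to [s] by assimilation. /oeguzfaibuzumo/ → oegusfaibuzumo.
Rule 4 (intervocalic spirantization): /b/ is a stop between vowels /i/ and /u/, so it spirantizes to the fricative [v]. /oegusfaibuzumo/ → oegusfaivuzumo.
Rule 5 (final vowel raising): /o/ is a mid vowel in word-final position, so it raises to [u]. /oegusfaivuzumo/ → oegusfaivuzumu.

oegusfaivuzumu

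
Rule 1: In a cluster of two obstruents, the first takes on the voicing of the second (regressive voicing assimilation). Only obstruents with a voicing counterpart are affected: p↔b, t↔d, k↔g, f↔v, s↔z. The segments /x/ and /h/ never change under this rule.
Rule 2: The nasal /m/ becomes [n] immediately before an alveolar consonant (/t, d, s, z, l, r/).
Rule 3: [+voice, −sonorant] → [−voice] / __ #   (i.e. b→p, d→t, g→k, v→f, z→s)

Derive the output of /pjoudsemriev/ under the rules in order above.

pjoutsenrief

Rule 1 (regressive voicing assimilation): /d/ precedes the voiceless obstruent /s/, so it devoices to [t] by assimilation. /pjoudsemriev/ → pjoutsemriev.
Rule 2 (nasal place assimilation): /m/ precedes the alveolar consonant /r/, so it assimilates in place to [n]. /pjoutsemriev/ → pjoutsenriev.
Rule 3 (final devoicing): /v/ is a voiced obstruent in word-final position, so it devoices to [f]. /pjoutsenriev/ → pjoutsenrief.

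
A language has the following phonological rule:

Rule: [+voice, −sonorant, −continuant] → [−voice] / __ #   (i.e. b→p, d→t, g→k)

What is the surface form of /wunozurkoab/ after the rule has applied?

wunozurkoap

/b/ is a voiced stop in word-final position, so it devoices to [p].
Surface form: [wunozurkoap].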